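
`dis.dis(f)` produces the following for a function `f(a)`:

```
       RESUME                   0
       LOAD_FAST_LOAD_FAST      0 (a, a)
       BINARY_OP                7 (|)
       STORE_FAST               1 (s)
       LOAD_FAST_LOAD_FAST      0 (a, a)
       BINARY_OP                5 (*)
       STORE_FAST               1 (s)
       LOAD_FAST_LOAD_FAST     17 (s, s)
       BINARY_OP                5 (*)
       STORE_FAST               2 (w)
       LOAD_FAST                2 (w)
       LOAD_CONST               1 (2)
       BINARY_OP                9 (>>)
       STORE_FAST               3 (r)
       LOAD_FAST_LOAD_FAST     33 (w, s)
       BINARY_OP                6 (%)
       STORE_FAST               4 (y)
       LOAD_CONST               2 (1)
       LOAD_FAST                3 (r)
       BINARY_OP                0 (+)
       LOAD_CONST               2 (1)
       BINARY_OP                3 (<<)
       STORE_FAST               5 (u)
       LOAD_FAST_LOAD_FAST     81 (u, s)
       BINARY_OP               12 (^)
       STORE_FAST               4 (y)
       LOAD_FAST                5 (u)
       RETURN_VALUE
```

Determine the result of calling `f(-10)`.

5002

LOAD_FAST_LOAD_FAST a,a → push -10,-10. Stack: [-10, -10]
BINARY_OP | → -10 | -10 = -10. Stack: [-10]
STORE_FAST s → s=-10. Stack: []
LOAD_FAST_LOAD_FAST a,a → push -10,-10. Stack: [-10, -10]
BINARY_OP * → -10 * -10 = 100. Stack: [100]
STORE_FAST s → s=100. Stack: []
LOAD_FAST_LOAD_FAST s,s → push 100,100. Stack: [100, 100]
BINARY_OP * → 100 * 100 = 10000. Stack: [10000]
STORE_FAST w → w=10000. Stack: []
LOAD_FAST w → push 10000. Stack: [10000]
LOAD_CONST → push 2. Stack: [10000, 2]
BINARY_OP >> → 10000 >> 2 = 2500. Stack: [2500]
STORE_FAST r → r=2500. Stack: []
LOAD_FAST_LOAD_FAST w,s → push 10000,100. Stack: [10000, 100]
BINARY_OP % → 10000 % 100 = 0. Stack: [0]
STORE_FAST y → y=0. Stack: []
LOAD_CONST → push 1. Stack: [1]
LOAD_FAST r → push 2500. Stack: [1, 2500]
BINARY_OP + → 1 + 2500 = 2501. Stack: [2501]
LOAD_CONST → push 1. Stack: [2501, 1]
BINARY_OP << → 2501 << 1 = 5002. Stack: [5002]
STORE_FAST u → u=5002. Stack: []
LOAD_FAST_LOAD_FAST u,s → push 5002,100. Stack: [5002, 100]
BINARY_OP ^ → 5002 ^ 100 = 5102. Stack: [5102]
STORE_FAST y → y=5102. Stack: []
LOAD_FAST u → push 5002. Stack: [5002]
RETURN_VALUE → return 5002.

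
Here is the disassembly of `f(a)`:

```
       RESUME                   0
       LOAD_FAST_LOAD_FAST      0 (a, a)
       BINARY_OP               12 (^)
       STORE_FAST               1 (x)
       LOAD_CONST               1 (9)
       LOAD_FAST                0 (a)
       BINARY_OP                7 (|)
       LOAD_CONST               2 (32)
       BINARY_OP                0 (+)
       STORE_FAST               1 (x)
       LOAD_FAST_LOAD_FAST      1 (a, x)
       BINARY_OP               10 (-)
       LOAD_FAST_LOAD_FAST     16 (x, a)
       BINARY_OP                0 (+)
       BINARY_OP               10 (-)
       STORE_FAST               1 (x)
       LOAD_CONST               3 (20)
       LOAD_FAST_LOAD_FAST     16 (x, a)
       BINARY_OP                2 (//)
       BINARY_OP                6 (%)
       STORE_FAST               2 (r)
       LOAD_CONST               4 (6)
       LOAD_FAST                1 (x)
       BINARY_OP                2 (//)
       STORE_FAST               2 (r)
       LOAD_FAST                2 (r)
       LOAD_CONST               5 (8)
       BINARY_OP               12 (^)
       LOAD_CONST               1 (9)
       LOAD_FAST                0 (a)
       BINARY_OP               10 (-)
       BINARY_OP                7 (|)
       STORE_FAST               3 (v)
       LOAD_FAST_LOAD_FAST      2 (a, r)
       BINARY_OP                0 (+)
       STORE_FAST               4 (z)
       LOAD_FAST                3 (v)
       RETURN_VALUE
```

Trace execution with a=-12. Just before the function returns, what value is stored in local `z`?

-13

LOAD_FAST_LOAD_FAST a,a → push -12,-12. Stack: [-12, -12]
BINARY_OP ^ → -12 ^ -12 = 0. Stack: [0]
STORE_FAST x → x=0. Stack: []
LOAD_CONST → push 9. Stack: [9]
LOAD_FAST a → push -12. Stack: [9, -12]
BINARY_OP | → 9 | -12 = -3. Stack: [-3]
LOAD_CONST → push 32. Stack: [-3, 32]
BINARY_OP + → -3 + 32 = 29. Stack: [29]
STORE_FAST x → x=29. Stack: []
LOAD_FAST_LOAD_FAST a,x → push -12,29. Stack: [-12, 29]
BINARY_OP - → -12 - 29 = -41. Stack: [-41]
LOAD_FAST_LOAD_FAST x,a → push 29,-12. Stack: [-41, 29, -12]
BINARY_OP + → 29 + -12 = 17. Stack: [-41, 17]
BINARY_OP - → -41 - 17 = -58. Stack: [-58]
STORE_FAST x → x=-58. Stack: []
LOAD_CONST → push 20. Stack: [20]
LOAD_FAST_LOAD_FAST x,a → push -58,-12. Stack: [20, -58, -12]
BINARY_OP // → -58 // -12 = 4. Stack: [20, 4]
BINARY_OP % → 20 % 4 = 0. Stack: [0]
STORE_FAST r → r=0. Stack: []
LOAD_CONST → push 6. Stack: [6]
LOAD_FAST x → push -58. Stack: [6, -58]
BINARY_OP // → 6 // -58 = -1. Stack: [-1]
STORE_FAST r → r=-1. Stack: []
LOAD_FAST r → push -1. Stack: [-1]
LOAD_CONST → push 8. Stack: [-1, 8]
BINARY_OP ^ → -1 ^ 8 = -9. Stack: [-9]
LOAD_CONST → push 9. Stack: [-9, 9]
LOAD_FAST a → push -12. Stack: [-9, 9, -12]
BINARY_OP - → 9 - -12 = 21. Stack: [-9, 21]
BINARY_OP | → -9 | 21 = -9. Stack: [-9]
STORE_FAST v → v=-9. Stack: []
LOAD_FAST_LOAD_FAST a,r → push -12,-1. Stack: [-12, -1]
BINARY_OP + → -12 + -1 = -13. Stack: [-13]
STORE_FAST z → z=-13. Stack: []
LOAD_FAST v → push -9. Stack: [-9]
RETURN_VALUE → return -9.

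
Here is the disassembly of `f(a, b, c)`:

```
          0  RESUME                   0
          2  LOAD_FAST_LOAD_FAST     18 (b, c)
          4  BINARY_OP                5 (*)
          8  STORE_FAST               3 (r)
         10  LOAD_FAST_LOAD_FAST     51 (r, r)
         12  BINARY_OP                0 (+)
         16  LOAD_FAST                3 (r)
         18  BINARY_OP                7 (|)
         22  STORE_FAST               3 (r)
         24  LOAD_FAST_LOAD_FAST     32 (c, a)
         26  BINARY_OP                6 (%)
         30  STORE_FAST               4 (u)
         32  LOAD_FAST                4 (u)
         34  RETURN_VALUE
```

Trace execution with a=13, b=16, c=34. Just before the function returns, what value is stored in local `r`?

LOAD_FAST_LOAD_FAST b,c → push 16,34. Stack: [16, 34]
BINARY_OP * → 16 * 34 = 544. Stack: [544]
STORE_FAST r → r=544. Stack: []
LOAD_FAST_LOAD_FAST r,r → push 544,544. Stack: [544, 544]
BINARY_OP + → 544 + 544 = 1088. Stack: [1088]
LOAD_FAST r → push 544. Stack: [1088, 544]
BINARY_OP | → 1088 | 544 = 1632. Stack: [1632]
STORE_FAST r → r=1632. Stack: []
LOAD_FAST_LOAD_FAST c,a → push 34,13. Stack: [34, 13]
BINARY_OP % → 34 % 13 = 8. Stack: [8]
STORE_FAST u → u=8. Stack: []
LOAD_FAST u → push 8. Stack: [8]
RETURN_VALUE → return 8.

1632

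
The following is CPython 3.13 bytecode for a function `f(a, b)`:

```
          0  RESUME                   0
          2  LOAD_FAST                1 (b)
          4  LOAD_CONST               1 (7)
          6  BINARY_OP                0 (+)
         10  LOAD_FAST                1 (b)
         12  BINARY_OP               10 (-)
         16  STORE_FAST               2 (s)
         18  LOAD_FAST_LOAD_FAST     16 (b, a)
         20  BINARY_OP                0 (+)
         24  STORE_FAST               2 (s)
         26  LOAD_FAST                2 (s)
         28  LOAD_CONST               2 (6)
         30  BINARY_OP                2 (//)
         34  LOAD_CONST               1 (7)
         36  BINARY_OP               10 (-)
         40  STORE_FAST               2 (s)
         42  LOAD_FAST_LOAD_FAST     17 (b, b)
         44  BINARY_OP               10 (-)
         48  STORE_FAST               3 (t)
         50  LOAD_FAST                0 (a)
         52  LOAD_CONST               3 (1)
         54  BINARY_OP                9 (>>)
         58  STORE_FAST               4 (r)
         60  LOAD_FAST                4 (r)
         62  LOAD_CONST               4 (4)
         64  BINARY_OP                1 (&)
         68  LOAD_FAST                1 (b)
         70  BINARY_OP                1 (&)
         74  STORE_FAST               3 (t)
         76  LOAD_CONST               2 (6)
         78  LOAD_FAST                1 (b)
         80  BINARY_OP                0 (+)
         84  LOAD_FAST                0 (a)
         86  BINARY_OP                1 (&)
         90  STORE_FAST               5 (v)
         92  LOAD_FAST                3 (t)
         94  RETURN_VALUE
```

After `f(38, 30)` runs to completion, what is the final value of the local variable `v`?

36

LOAD_FAST b → push 30. Stack: [30]
LOAD_CONST → push 7. Stack: [30, 7]
BINARY_OP + → 30 + 7 = 37. Stack: [37]
LOAD_FAST b → push 30. Stack: [37, 30]
BINARY_OP - → 37 - 30 = 7. Stack: [7]
STORE_FAST s → s=7. Stack: []
LOAD_FAST_LOAD_FAST b,a → push 30,38. Stack: [30, 38]
BINARY_OP + → 30 + 38 = 68. Stack: [68]
STORE_FAST s → s=68. Stack: []
LOAD_FAST s → push 68. Stack: [68]
LOAD_CONST → push 6. Stack: [68, 6]
BINARY_OP // → 68 // 6 = 11. Stack: [11]
LOAD_CONST → push 7. Stack: [11, 7]
BINARY_OP - → 11 - 7 = 4. Stack: [4]
STORE_FAST s → s=4. Stack: []
LOAD_FAST_LOAD_FAST b,b → push 30,30. Stack: [30, 30]
BINARY_OP - → 30 - 30 = 0. Stack: [0]
STORE_FAST t → t=0. Stack: []
LOAD_FAST a → push 38. Stack: [38]
LOAD_CONST → push 1. Stack: [38, 1]
BINARY_OP >> → 38 >> 1 = 19. Stack: [19]
STORE_FAST r → r=19. Stack: []
LOAD_FAST r → push 19. Stack: [19]
LOAD_CONST → push 4. Stack: [19, 4]
BINARY_OP & → 19 & 4 = 0. Stack: [0]
LOAD_FAST b → push 30. Stack: [0, 30]
BINARY_OP & → 0 & 30 = 0. Stack: [0]
STORE_FAST t → t=0. Stack: []
LOAD_CONST → push 6. Stack: [6]
LOAD_FAST b → push 30. Stack: [6, 30]
BINARY_OP + → 6 + 30 = 36. Stack: [36]
LOAD_FAST a → push 38. Stack: [36, 38]
BINARY_OP & → 36 & 38 = 36. Stack: [36]
STORE_FAST v → v=36. Stack: []
LOAD_FAST t → push 0. Stack: [0]
RETURN_VALUE → return 0.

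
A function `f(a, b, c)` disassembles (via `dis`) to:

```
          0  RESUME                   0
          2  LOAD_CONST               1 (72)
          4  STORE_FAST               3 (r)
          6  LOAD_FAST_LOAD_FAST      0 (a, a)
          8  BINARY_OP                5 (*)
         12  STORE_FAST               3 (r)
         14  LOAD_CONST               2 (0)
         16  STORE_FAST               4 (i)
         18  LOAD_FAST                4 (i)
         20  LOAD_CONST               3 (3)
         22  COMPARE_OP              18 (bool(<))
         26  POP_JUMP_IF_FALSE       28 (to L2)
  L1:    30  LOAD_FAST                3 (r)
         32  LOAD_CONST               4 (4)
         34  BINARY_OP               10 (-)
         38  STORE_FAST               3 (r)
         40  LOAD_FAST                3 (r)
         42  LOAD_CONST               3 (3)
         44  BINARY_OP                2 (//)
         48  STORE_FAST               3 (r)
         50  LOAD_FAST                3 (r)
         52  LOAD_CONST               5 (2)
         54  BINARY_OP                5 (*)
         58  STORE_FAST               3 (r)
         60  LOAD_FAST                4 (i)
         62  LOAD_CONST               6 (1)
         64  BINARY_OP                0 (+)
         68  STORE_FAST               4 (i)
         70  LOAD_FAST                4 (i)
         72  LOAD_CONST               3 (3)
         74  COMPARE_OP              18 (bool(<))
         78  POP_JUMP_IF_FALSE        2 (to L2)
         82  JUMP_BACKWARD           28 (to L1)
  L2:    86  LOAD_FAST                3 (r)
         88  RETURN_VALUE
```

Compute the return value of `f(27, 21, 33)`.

LOAD_CONST → push 72
STORE_FAST r → r=72
LOAD_FAST_LOAD_FAST a,a → push 27,27
BINARY_OP * → 27 * 27 = 729
STORE_FAST r → r=729
LOAD_CONST → push 0
STORE_FAST i → i=0
LOAD_FAST i → push 0
LOAD_CONST → push 3
COMPARE_OP bool(<) → 0 vs 3 = True
POP_JUMP_IF_FALSE → pop True; no jump
LOAD_FAST r → push 729
LOAD_CONST → push 4
BINARY_OP - → 729 - 4 = 725
STORE_FAST r → r=725
LOAD_FAST r → push 725
LOAD_CONST → push 3
BINARY_OP // → 725 // 3 = 241
STORE_FAST r → r=241
LOAD_FAST r → push 241
LOAD_CONST → push 2
BINARY_OP * → 241 * 2 = 482
STORE_FAST r → r=482
LOAD_FAST i → push 0
LOAD_CONST → push 1
BINARY_OP + → 0 + 1 = 1
STORE_FAST i → i=1
LOAD_FAST i → push 1
LOAD_CONST → push 3
COMPARE_OP bool(<) → 1 vs 3 = True
POP_JUMP_IF_FALSE → pop True; no jump
LOAD_FAST r → push 482
LOAD_CONST → push 4
BINARY_OP - → 482 - 4 = 478
STORE_FAST r → r=478
LOAD_FAST r → push 478
LOAD_CONST → push 3
BINARY_OP // → 478 // 3 = 159
STORE_FAST r → r=159
LOAD_FAST r → push 159
LOAD_CONST → push 2
BINARY_OP * → 159 * 2 = 318
STORE_FAST r → r=318
LOAD_FAST i → push 1
LOAD_CONST → push 1
BINARY_OP + → 1 + 1 = 2
STORE_FAST i → i=2
LOAD_FAST i → push 2
LOAD_CONST → push 3
COMPARE_OP bool(<) → 2 vs 3 = True
POP_JUMP_IF_FALSE → pop True; no jump
LOAD_FAST r → push 318
LOAD_CONST → push 4
BINARY_OP - → 318 - 4 = 314
STORE_FAST r → r=314
LOAD_FAST r → push 314
LOAD_CONST → push 3
BINARY_OP // → 314 // 3 = 104
STORE_FAST r → r=104
LOAD_FAST r → push 104
LOAD_CONST → push 2
BINARY_OP * → 104 * 2 = 208
STORE_FAST r → r=208
LOAD_FAST i → push 2
LOAD_CONST → push 1
BINARY_OP + → 2 + 1 = 3
STORE_FAST i → i=3
LOAD_FAST i → push 3
LOAD_CONST → push 3
COMPARE_OP bool(<) → 3 vs 3 = False
POP_JUMP_IF_FALSE → pop False; jump
LOAD_FAST r → push 208
RETURN_VALUE → return 208.

208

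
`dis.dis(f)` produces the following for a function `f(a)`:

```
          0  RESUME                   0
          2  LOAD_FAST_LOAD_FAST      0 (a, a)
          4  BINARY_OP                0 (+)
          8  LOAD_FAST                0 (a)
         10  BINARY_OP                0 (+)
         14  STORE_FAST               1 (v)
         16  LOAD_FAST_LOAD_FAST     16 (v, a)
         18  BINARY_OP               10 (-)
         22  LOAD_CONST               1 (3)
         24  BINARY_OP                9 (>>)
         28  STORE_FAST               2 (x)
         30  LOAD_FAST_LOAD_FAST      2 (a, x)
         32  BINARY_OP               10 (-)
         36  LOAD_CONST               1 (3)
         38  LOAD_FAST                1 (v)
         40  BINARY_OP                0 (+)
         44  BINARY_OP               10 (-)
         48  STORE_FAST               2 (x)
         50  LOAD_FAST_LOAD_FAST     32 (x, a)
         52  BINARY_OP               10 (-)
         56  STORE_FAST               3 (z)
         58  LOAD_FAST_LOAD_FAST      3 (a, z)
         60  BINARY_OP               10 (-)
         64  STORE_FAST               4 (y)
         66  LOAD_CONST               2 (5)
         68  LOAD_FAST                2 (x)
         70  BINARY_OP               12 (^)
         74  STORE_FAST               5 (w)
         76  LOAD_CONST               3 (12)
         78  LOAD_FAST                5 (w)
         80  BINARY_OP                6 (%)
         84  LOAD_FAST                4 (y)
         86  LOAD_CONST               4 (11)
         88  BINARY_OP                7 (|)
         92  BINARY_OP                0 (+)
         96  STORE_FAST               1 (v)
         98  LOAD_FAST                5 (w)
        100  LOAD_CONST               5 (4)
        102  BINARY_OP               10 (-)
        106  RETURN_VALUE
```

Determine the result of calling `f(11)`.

LOAD_FAST_LOAD_FAST a,a → push 11,11. Stack: [11, 11]
BINARY_OP + → 11 + 11 = 22. Stack: [22]
LOAD_FAST a → push 11. Stack: [22, 11]
BINARY_OP + → 22 + 11 = 33. Stack: [33]
STORE_FAST v → v=33. Stack: []
LOAD_FAST_LOAD_FAST v,a → push 33,11. Stack: [33, 11]
BINARY_OP - → 33 - 11 = 22. Stack: [22]
LOAD_CONST → push 3. Stack: [22, 3]
BINARY_OP >> → 22 >> 3 = 2. Stack: [2]
STORE_FAST x → x=2. Stack: []
LOAD_FAST_LOAD_FAST a,x → push 11,2. Stack: [11, 2]
BINARY_OP - → 11 - 2 = 9. Stack: [9]
LOAD_CONST → push 3. Stack: [9, 3]
LOAD_FAST v → push 33. Stack: [9, 3, 33]
BINARY_OP + → 3 + 33 = 36. Stack: [9, 36]
BINARY_OP - → 9 - 36 = -27. Stack: [-27]
STORE_FAST x → x=-27. Stack: []
LOAD_FAST_LOAD_FAST x,a → push -27,11. Stack: [-27, 11]
BINARY_OP - → -27 - 11 = -38. Stack: [-38]
STORE_FAST z → z=-38. Stack: []
LOAD_FAST_LOAD_FAST a,z → push 11,-38. Stack: [11, -38]
BINARY_OP - → 11 - -38 = 49. Stack: [49]
STORE_FAST y → y=49. Stack: []
LOAD_CONST → push 5. Stack: [5]
LOAD_FAST x → push -27. Stack: [5, -27]
BINARY_OP ^ → 5 ^ -27 = -32. Stack: [-32]
STORE_FAST w → w=-32. Stack: []
LOAD_CONST → push 12. Stack: [12]
LOAD_FAST w → push -32. Stack: [12, -32]
BINARY_OP % → 12 % -32 = -20. Stack: [-20]
LOAD_FAST y → push 49. Stack: [-20, 49]
LOAD_CONST → push 11. Stack: [-20, 49, 11]
BINARY_OP | → 49 | 11 = 59. Stack: [-20, 59]
BINARY_OP + → -20 + 59 = 39. Stack: [39]
STORE_FAST v → v=39. Stack: []
LOAD_FAST w → push -32. Stack: [-32]
LOAD_CONST → push 4. Stack: [-32, 4]
BINARY_OP - → -32 - 4 = -36. Stack: [-36]
RETURN_VALUE → return -36.

-36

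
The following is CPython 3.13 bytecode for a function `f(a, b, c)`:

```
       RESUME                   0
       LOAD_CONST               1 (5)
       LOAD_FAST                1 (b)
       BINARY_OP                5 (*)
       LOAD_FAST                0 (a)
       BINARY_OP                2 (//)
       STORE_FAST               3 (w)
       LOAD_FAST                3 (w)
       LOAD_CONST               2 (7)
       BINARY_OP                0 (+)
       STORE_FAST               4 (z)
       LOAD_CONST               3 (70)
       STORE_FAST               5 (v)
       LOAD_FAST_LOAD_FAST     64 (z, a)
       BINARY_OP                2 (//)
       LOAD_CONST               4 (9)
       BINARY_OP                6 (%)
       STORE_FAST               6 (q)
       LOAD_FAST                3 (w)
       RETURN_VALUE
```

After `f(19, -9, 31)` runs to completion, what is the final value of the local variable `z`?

4

LOAD_CONST → push 5. Stack: [5]
LOAD_FAST b → push -9. Stack: [5, -9]
BINARY_OP * → 5 * -9 = -45. Stack: [-45]
LOAD_FAST a → push 19. Stack: [-45, 19]
BINARY_OP // → -45 // 19 = -3. Stack: [-3]
STORE_FAST w → w=-3. Stack: []
LOAD_FAST w → push -3. Stack: [-3]
LOAD_CONST → push 7. Stack: [-3, 7]
BINARY_OP + → -3 + 7 = 4. Stack: [4]
STORE_FAST z → z=4. Stack: []
LOAD_CONST → push 70. Stack: [70]
STORE_FAST v → v=70. Stack: []
LOAD_FAST_LOAD_FAST z,a → push 4,19. Stack: [4, 19]
BINARY_OP // → 4 // 19 = 0. Stack: [0]
LOAD_CONST → push 9. Stack: [0, 9]
BINARY_OP % → 0 % 9 = 0. Stack: [0]
STORE_FAST q → q=0. Stack: []
LOAD_FAST w → push -3. Stack: [-3]
RETURN_VALUE → return -3.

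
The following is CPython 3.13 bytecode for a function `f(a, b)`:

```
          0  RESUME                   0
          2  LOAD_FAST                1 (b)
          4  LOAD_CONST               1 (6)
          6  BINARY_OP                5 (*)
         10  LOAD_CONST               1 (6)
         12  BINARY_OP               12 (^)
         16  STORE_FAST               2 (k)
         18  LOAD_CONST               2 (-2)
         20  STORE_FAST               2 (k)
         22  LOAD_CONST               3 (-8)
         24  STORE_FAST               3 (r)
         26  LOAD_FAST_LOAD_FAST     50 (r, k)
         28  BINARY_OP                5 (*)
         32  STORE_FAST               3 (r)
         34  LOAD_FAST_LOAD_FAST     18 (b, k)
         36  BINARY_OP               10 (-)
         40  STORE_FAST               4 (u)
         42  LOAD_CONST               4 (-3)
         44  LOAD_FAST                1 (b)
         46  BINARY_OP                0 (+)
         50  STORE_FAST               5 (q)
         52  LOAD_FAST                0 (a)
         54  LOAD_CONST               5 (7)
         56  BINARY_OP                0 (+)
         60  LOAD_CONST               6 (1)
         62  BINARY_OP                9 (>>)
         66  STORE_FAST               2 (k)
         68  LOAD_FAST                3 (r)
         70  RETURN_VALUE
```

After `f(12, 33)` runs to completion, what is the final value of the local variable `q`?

30

LOAD_FAST b → push 33. Stack: [33]
LOAD_CONST → push 6. Stack: [33, 6]
BINARY_OP * → 33 * 6 = 198. Stack: [198]
LOAD_CONST → push 6. Stack: [198, 6]
BINARY_OP ^ → 198 ^ 6 = 192. Stack: [192]
STORE_FAST k → k=192. Stack: []
LOAD_CONST → push -2. Stack: [-2]
STORE_FAST k → k=-2. Stack: []
LOAD_CONST → push -8. Stack: [-8]
STORE_FAST r → r=-8. Stack: []
LOAD_FAST_LOAD_FAST r,k → push -8,-2. Stack: [-8, -2]
BINARY_OP * → -8 * -2 = 16. Stack: [16]
STORE_FAST r → r=16. Stack: []
LOAD_FAST_LOAD_FAST b,k → push 33,-2. Stack: [33, -2]
BINARY_OP - → 33 - -2 = 35. Stack: [35]
STORE_FAST u → u=35. Stack: []
LOAD_CONST → push -3. Stack: [-3]
LOAD_FAST b → push 33. Stack: [-3, 33]
BINARY_OP + → -3 + 33 = 30. Stack: [30]
STORE_FAST q → q=30. Stack: []
LOAD_FAST a → push 12. Stack: [12]
LOAD_CONST → push 7. Stack: [12, 7]
BINARY_OP + → 12 + 7 = 19. Stack: [19]
LOAD_CONST → push 1. Stack: [19, 1]
BINARY_OP >> → 19 >> 1 = 9. Stack: [9]
STORE_FAST k → k=9. Stack: []
LOAD_FAST r → push 16. Stack: [16]
RETURN_VALUE → return 16.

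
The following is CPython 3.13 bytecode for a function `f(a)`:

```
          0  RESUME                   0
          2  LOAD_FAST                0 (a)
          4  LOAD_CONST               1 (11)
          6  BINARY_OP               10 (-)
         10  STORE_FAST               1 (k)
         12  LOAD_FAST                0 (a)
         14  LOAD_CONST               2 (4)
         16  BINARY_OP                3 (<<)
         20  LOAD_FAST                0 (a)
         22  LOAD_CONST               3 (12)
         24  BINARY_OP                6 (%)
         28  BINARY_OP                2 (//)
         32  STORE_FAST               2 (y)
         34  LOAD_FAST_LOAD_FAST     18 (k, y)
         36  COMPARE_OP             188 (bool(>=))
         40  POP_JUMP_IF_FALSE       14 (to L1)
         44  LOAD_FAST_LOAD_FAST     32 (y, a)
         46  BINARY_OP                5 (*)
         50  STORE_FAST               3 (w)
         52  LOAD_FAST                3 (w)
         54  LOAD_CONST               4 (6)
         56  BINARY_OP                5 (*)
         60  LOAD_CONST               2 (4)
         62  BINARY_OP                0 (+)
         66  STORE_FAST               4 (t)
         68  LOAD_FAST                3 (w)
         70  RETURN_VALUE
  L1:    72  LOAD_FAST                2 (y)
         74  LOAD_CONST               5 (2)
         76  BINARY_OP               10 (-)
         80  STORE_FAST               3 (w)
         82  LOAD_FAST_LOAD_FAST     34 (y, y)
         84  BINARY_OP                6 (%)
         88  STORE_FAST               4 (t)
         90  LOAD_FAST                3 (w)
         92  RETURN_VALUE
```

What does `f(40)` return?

LOAD_FAST a → push 40. Stack: [40]
LOAD_CONST → push 11. Stack: [40, 11]
BINARY_OP - → 40 - 11 = 29. Stack: [29]
STORE_FAST k → k=29. Stack: []
LOAD_FAST a → push 40. Stack: [40]
LOAD_CONST → push 4. Stack: [40, 4]
BINARY_OP << → 40 << 4 = 640. Stack: [640]
LOAD_FAST a → push 40. Stack: [640, 40]
LOAD_CONST → push 12. Stack: [640, 40, 12]
BINARY_OP % → 40 % 12 = 4. Stack: [640, 4]
BINARY_OP // → 640 // 4 = 160. Stack: [160]
STORE_FAST y → y=160. Stack: []
LOAD_FAST_LOAD_FAST k,y → push 29,160. Stack: [29, 160]
COMPARE_OP bool(>=) → 29 vs 160 = False. Stack: [False]
POP_JUMP_IF_FALSE → pop False; jump. Stack: []
LOAD_FAST y → push 160. Stack: [160]
LOAD_CONST → push 2. Stack: [160, 2]
BINARY_OP - → 160 - 2 = 158. Stack: [158]
STORE_FAST w → w=158. Stack: []
LOAD_FAST_LOAD_FAST y,y → push 160,160. Stack: [160, 160]
BINARY_OP % → 160 % 160 = 0. Stack: [0]
STORE_FAST t → t=0. Stack: []
LOAD_FAST w → push 158. Stack: [158]
RETURN_VALUE → return 158.

158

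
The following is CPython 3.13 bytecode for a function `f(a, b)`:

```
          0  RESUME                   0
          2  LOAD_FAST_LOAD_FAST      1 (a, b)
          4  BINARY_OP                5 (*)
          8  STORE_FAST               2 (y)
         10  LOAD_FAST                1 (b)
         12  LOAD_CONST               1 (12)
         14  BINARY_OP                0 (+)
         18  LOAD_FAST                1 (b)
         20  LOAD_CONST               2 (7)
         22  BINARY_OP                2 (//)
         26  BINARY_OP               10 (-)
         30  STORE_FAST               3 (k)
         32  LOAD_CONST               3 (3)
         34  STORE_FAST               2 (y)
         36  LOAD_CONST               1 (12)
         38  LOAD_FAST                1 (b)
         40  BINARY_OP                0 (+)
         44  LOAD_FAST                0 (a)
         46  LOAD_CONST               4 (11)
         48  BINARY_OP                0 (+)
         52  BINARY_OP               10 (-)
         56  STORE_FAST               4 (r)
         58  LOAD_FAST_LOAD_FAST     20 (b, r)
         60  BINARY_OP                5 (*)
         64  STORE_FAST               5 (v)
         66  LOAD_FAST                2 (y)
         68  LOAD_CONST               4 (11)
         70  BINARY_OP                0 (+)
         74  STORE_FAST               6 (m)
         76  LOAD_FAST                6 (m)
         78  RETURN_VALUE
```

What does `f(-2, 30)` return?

14

LOAD_FAST_LOAD_FAST a,b → push -2,30. Stack: [-2, 30]
BINARY_OP * → -2 * 30 = -60. Stack: [-60]
STORE_FAST y → y=-60. Stack: []
LOAD_FAST b → push 30. Stack: [30]
LOAD_CONST → push 12. Stack: [30, 12]
BINARY_OP + → 30 + 12 = 42. Stack: [42]
LOAD_FAST b → push 30. Stack: [42, 30]
LOAD_CONST → push 7. Stack: [42, 30, 7]
BINARY_OP // → 30 // 7 = 4. Stack: [42, 4]
BINARY_OP - → 42 - 4 = 38. Stack: [38]
STORE_FAST k → k=38. Stack: []
LOAD_CONST → push 3. Stack: [3]
STORE_FAST y → y=3. Stack: []
LOAD_CONST → push 12. Stack: [12]
LOAD_FAST b → push 30. Stack: [12, 30]
BINARY_OP + → 12 + 30 = 42. Stack: [42]
LOAD_FAST a → push -2. Stack: [42, -2]
LOAD_CONST → push 11. Stack: [42, -2, 11]
BINARY_OP + → -2 + 11 = 9. Stack: [42, 9]
BINARY_OP - → 42 - 9 = 33. Stack: [33]
STORE_FAST r → r=33. Stack: []
LOAD_FAST_LOAD_FAST b,r → push 30,33. Stack: [30, 33]
BINARY_OP * → 30 * 33 = 990. Stack: [990]
STORE_FAST v → v=990. Stack: []
LOAD_FAST y → push 3. Stack: [3]
LOAD_CONST → push 11. Stack: [3, 11]
BINARY_OP + → 3 + 11 = 14. Stack: [14]
STORE_FAST m → m=14. Stack: []
LOAD_FAST m → push 14. Stack: [14]
RETURN_VALUE → return 14.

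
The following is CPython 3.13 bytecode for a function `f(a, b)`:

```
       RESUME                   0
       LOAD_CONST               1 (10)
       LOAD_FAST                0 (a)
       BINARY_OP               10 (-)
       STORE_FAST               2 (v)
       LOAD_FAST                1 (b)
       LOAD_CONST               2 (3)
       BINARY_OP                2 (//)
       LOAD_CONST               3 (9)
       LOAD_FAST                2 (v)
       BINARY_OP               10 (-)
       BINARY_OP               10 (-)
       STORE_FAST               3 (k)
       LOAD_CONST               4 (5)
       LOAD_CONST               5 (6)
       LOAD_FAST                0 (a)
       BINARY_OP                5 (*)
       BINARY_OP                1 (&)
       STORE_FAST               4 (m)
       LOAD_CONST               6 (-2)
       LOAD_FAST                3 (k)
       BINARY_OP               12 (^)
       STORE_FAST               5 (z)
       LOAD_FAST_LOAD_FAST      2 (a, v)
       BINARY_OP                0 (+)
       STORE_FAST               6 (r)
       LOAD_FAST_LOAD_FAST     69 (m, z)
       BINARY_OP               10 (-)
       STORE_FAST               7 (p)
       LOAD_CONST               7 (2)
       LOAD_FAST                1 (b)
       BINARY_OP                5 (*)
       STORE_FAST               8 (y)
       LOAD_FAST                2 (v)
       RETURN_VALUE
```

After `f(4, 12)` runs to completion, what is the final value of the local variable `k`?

LOAD_CONST → push 10. Stack: [10]
LOAD_FAST a → push 4. Stack: [10, 4]
BINARY_OP - → 10 - 4 = 6. Stack: [6]
STORE_FAST v → v=6. Stack: []
LOAD_FAST b → push 12. Stack: [12]
LOAD_CONST → push 3. Stack: [12, 3]
BINARY_OP // → 12 // 3 = 4. Stack: [4]
LOAD_CONST → push 9. Stack: [4, 9]
LOAD_FAST v → push 6. Stack: [4, 9, 6]
BINARY_OP - → 9 - 6 = 3. Stack: [4, 3]
BINARY_OP - → 4 - 3 = 1. Stack: [1]
STORE_FAST k → k=1. Stack: []
LOAD_CONST → push 5. Stack: [5]
LOAD_CONST → push 6. Stack: [5, 6]
LOAD_FAST a → push 4. Stack: [5, 6, 4]
BINARY_OP * → 6 * 4 = 24. Stack: [5, 24]
BINARY_OP & → 5 & 24 = 0. Stack: [0]
STORE_FAST m → m=0. Stack: []
LOAD_CONST → push -2. Stack: [-2]
LOAD_FAST k → push 1. Stack: [-2, 1]
BINARY_OP ^ → -2 ^ 1 = -1. Stack: [-1]
STORE_FAST z → z=-1. Stack: []
LOAD_FAST_LOAD_FAST a,v → push 4,6. Stack: [4, 6]
BINARY_OP + → 4 + 6 = 10. Stack: [10]
STORE_FAST r → r=10. Stack: []
LOAD_FAST_LOAD_FAST m,z → push 0,-1. Stack: [0, -1]
BINARY_OP - → 0 - -1 = 1. Stack: [1]
STORE_FAST p → p=1. Stack: []
LOAD_CONST → push 2. Stack: [2]
LOAD_FAST b → push 12. Stack: [2, 12]
BINARY_OP * → 2 * 12 = 24. Stack: [24]
STORE_FAST y → y=24. Stack: []
LOAD_FAST v → push 6. Stack: [6]
RETURN_VALUE → return 6.

1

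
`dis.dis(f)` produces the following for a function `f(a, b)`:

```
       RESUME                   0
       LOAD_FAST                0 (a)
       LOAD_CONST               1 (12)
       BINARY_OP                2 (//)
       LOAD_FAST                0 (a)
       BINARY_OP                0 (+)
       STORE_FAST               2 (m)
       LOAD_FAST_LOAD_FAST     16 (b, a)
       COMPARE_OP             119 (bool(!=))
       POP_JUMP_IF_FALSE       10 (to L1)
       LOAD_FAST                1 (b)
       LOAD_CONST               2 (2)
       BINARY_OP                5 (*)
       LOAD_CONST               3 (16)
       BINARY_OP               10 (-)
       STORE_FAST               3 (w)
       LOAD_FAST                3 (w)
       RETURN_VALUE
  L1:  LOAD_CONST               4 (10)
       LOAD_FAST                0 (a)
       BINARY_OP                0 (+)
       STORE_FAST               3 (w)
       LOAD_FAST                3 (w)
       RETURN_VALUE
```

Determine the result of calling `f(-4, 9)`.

2

LOAD_FAST a → push -4. Stack: [-4]
LOAD_CONST → push 12. Stack: [-4, 12]
BINARY_OP // → -4 // 12 = -1. Stack: [-1]
LOAD_FAST a → push -4. Stack: [-1, -4]
BINARY_OP + → -1 + -4 = -5. Stack: [-5]
STORE_FAST m → m=-5. Stack: []
LOAD_FAST_LOAD_FAST b,a → push 9,-4. Stack: [9, -4]
COMPARE_OP bool(!=) → 9 vs -4 = True. Stack: [True]
POP_JUMP_IF_FALSE → pop True; no jump. Stack: []
LOAD_FAST b → push 9. Stack: [9]
LOAD_CONST → push 2. Stack: [9, 2]
BINARY_OP * → 9 * 2 = 18. Stack: [18]
LOAD_CONST → push 16. Stack: [18, 16]
BINARY_OP - → 18 - 16 = 2. Stack: [2]
STORE_FAST w → w=2. Stack: []
LOAD_FAST w → push 2. Stack: [2]
RETURN_VALUE → return 2.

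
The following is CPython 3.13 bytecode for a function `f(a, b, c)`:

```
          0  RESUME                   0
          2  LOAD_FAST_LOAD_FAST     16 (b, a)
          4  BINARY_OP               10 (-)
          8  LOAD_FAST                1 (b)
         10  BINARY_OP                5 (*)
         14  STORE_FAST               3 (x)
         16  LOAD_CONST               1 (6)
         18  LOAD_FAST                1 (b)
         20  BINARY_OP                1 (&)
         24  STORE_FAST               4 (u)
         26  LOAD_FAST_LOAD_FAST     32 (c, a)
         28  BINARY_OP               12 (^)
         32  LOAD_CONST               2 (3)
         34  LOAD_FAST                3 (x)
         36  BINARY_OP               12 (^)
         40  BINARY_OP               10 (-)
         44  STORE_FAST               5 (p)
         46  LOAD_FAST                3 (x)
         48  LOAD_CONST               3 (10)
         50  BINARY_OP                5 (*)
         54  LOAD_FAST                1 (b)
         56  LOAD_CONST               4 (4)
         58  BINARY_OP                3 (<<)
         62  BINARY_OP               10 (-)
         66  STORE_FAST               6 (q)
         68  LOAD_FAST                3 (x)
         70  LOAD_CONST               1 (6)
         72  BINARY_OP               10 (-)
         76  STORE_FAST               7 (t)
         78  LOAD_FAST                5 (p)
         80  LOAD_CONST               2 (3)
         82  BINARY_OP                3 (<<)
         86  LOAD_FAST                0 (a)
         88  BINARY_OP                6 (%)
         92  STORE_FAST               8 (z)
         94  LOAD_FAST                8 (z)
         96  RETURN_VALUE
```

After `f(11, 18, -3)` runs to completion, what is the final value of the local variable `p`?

LOAD_FAST_LOAD_FAST b,a → push 18,11. Stack: [18, 11]
BINARY_OP - → 18 - 11 = 7. Stack: [7]
LOAD_FAST b → push 18. Stack: [7, 18]
BINARY_OP * → 7 * 18 = 126. Stack: [126]
STORE_FAST x → x=126. Stack: []
LOAD_CONST → push 6. Stack: [6]
LOAD_FAST b → push 18. Stack: [6, 18]
BINARY_OP & → 6 & 18 = 2. Stack: [2]
STORE_FAST u → u=2. Stack: []
LOAD_FAST_LOAD_FAST c,a → push -3,11. Stack: [-3, 11]
BINARY_OP ^ → -3 ^ 11 = -10. Stack: [-10]
LOAD_CONST → push 3. Stack: [-10, 3]
LOAD_FAST x → push 126. Stack: [-10, 3, 126]
BINARY_OP ^ → 3 ^ 126 = 125. Stack: [-10, 125]
BINARY_OP - → -10 - 125 = -135. Stack: [-135]
STORE_FAST p → p=-135. Stack: []
LOAD_FAST x → push 126. Stack: [126]
LOAD_CONST → push 10. Stack: [126, 10]
BINARY_OP * → 126 * 10 = 1260. Stack: [1260]
LOAD_FAST b → push 18. Stack: [1260, 18]
LOAD_CONST → push 4. Stack: [1260, 18, 4]
BINARY_OP << → 18 << 4 = 288. Stack: [1260, 288]
BINARY_OP - → 1260 - 288 = 972. Stack: [972]
STORE_FAST q → q=972. Stack: []
LOAD_FAST x → push 126. Stack: [126]
LOAD_CONST → push 6. Stack: [126, 6]
BINARY_OP - → 126 - 6 = 120. Stack: [120]
STORE_FAST t → t=120. Stack: []
LOAD_FAST p → push -135. Stack: [-135]
LOAD_CONST → push 3. Stack: [-135, 3]
BINARY_OP << → -135 << 3 = -1080. Stack: [-1080]
LOAD_FAST a → push 11. Stack: [-1080, 11]
BINARY_OP % → -1080 % 11 = 9. Stack: [9]
STORE_FAST z → z=9. Stack: []
LOAD_FAST z → push 9. Stack: [9]
RETURN_VALUE → return 9.

-135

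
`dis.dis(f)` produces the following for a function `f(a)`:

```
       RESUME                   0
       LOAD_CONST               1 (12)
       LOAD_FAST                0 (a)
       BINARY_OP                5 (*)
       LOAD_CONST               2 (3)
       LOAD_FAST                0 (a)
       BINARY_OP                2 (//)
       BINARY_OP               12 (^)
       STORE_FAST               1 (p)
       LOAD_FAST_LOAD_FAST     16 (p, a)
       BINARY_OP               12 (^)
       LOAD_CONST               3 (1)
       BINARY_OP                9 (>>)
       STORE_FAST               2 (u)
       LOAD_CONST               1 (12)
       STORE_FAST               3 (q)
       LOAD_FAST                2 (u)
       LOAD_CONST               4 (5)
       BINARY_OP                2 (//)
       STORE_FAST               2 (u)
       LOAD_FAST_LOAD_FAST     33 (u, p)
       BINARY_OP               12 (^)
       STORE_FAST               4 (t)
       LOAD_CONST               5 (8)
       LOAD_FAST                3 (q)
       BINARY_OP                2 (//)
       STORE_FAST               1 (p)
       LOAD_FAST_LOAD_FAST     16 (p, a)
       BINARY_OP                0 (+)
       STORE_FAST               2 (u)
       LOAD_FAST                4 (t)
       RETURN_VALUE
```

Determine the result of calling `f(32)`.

LOAD_CONST → push 12. Stack: [12]
LOAD_FAST a → push 32. Stack: [12, 32]
BINARY_OP * → 12 * 32 = 384. Stack: [384]
LOAD_CONST → push 3. Stack: [384, 3]
LOAD_FAST a → push 32. Stack: [384, 3, 32]
BINARY_OP // → 3 // 32 = 0. Stack: [384, 0]
BINARY_OP ^ → 384 ^ 0 = 384. Stack: [384]
STORE_FAST p → p=384. Stack: []
LOAD_FAST_LOAD_FAST p,a → push 384,32. Stack: [384, 32]
BINARY_OP ^ → 384 ^ 32 = 416. Stack: [416]
LOAD_CONST → push 1. Stack: [416, 1]
BINARY_OP >> → 416 >> 1 = 208. Stack: [208]
STORE_FAST u → u=208. Stack: []
LOAD_CONST → push 12. Stack: [12]
STORE_FAST q → q=12. Stack: []
LOAD_FAST u → push 208. Stack: [208]
LOAD_CONST → push 5. Stack: [208, 5]
BINARY_OP // → 208 // 5 = 41. Stack: [41]
STORE_FAST u → u=41. Stack: []
LOAD_FAST_LOAD_FAST u,p → push 41,384. Stack: [41, 384]
BINARY_OP ^ → 41 ^ 384 = 425. Stack: [425]
STORE_FAST t → t=425. Stack: []
LOAD_CONST → push 8. Stack: [8]
LOAD_FAST q → push 12. Stack: [8, 12]
BINARY_OP // → 8 // 12 = 0. Stack: [0]
STORE_FAST p → p=0. Stack: []
LOAD_FAST_LOAD_FAST p,a → push 0,32. Stack: [0, 32]
BINARY_OP + → 0 + 32 = 32. Stack: [32]
STORE_FAST u → u=32. Stack: []
LOAD_FAST t → push 425. Stack: [425]
RETURN_VALUE → return 425.

425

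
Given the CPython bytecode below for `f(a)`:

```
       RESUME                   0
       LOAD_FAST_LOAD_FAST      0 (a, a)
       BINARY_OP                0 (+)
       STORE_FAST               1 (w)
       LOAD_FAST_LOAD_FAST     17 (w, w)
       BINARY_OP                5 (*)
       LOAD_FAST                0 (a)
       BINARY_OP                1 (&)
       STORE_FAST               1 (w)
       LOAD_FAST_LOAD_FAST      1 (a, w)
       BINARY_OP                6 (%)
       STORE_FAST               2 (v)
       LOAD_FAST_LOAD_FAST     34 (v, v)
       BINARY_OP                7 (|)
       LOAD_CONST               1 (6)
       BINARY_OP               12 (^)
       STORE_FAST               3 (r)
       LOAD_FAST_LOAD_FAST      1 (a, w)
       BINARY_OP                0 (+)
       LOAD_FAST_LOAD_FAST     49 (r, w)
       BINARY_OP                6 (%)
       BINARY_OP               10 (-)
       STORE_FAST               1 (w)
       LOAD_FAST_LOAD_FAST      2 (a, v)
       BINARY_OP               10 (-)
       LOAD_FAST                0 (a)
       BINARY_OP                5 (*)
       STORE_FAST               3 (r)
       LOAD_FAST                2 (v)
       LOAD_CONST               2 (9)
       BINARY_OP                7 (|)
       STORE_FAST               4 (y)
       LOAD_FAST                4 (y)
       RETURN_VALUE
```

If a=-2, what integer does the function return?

LOAD_FAST_LOAD_FAST a,a → push -2,-2. Stack: [-2, -2]
BINARY_OP + → -2 + -2 = -4. Stack: [-4]
STORE_FAST w → w=-4. Stack: []
LOAD_FAST_LOAD_FAST w,w → push -4,-4. Stack: [-4, -4]
BINARY_OP * → -4 * -4 = 16. Stack: [16]
LOAD_FAST a → push -2. Stack: [16, -2]
BINARY_OP & → 16 & -2 = 16. Stack: [16]
STORE_FAST w → w=16. Stack: []
LOAD_FAST_LOAD_FAST a,w → push -2,16. Stack: [-2, 16]
BINARY_OP % → -2 % 16 = 14. Stack: [14]
STORE_FAST v → v=14. Stack: []
LOAD_FAST_LOAD_FAST v,v → push 14,14. Stack: [14, 14]
BINARY_OP | → 14 | 14 = 14. Stack: [14]
LOAD_CONST → push 6. Stack: [14, 6]
BINARY_OP ^ → 14 ^ 6 = 8. Stack: [8]
STORE_FAST r → r=8. Stack: []
LOAD_FAST_LOAD_FAST a,w → push -2,16. Stack: [-2, 16]
BINARY_OP + → -2 + 16 = 14. Stack: [14]
LOAD_FAST_LOAD_FAST r,w → push 8,16. Stack: [14, 8, 16]
BINARY_OP % → 8 % 16 = 8. Stack: [14, 8]
BINARY_OP - → 14 - 8 = 6. Stack: [6]
STORE_FAST w → w=6. Stack: []
LOAD_FAST_LOAD_FAST a,v → push -2,14. Stack: [-2, 14]
BINARY_OP - → -2 - 14 = -16. Stack: [-16]
LOAD_FAST a → push -2. Stack: [-16, -2]
BINARY_OP * → -16 * -2 = 32. Stack: [32]
STORE_FAST r → r=32. Stack: []
LOAD_FAST v → push 14. Stack: [14]
LOAD_CONST → push 9. Stack: [14, 9]
BINARY_OP | → 14 | 9 = 15. Stack: [15]
STORE_FAST y → y=15. Stack: []
LOAD_FAST y → push 15. Stack: [15]
RETURN_VALUE → return 15.

15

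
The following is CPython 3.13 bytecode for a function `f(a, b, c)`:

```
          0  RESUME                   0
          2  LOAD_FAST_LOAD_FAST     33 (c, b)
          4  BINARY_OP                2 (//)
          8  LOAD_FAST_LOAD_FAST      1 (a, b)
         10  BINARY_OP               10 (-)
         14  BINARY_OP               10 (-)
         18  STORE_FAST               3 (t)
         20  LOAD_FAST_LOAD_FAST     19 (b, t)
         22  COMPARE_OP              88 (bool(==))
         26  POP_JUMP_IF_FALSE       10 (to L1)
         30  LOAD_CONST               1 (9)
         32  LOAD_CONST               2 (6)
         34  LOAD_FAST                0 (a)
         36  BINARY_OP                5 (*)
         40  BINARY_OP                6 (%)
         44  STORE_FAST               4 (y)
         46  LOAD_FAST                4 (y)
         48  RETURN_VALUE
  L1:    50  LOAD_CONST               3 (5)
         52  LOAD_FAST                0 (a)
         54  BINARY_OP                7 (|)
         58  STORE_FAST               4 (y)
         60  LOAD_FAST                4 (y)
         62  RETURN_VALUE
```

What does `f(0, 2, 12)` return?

5

LOAD_FAST_LOAD_FAST c,b → push 12,2. Stack: [12, 2]
BINARY_OP // → 12 // 2 = 6. Stack: [6]
LOAD_FAST_LOAD_FAST a,b → push 0,2. Stack: [6, 0, 2]
BINARY_OP - → 0 - 2 = -2. Stack: [6, -2]
BINARY_OP - → 6 - -2 = 8. Stack: [8]
STORE_FAST t → t=8. Stack: []
LOAD_FAST_LOAD_FAST b,t → push 2,8. Stack: [2, 8]
COMPARE_OP bool(==) → 2 vs 8 = False. Stack: [False]
POP_JUMP_IF_FALSE → pop False; jump. Stack: []
LOAD_CONST → push 5. Stack: [5]
LOAD_FAST a → push 0. Stack: [5, 0]
BINARY_OP | → 5 | 0 = 5. Stack: [5]
STORE_FAST y → y=5. Stack: []
LOAD_FAST y → push 5. Stack: [5]
RETURN_VALUE → return 5.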